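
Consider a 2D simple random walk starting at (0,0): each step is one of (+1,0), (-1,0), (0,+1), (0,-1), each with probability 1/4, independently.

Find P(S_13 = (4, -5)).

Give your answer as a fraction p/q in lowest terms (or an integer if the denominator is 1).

Answer: 16731/8388608

Derivation:
Let h be the number of horizontal steps (so 13-h are vertical). To end at (4,-5) need (h+4)/2 right-steps and ((13-h)-5)/2 up-steps.
Sum over h with 4 ≤ h ≤ 8, h ≡ 0 (mod 2), 13-h ≡ 1 (mod 2):
h=4: C(13,4)·C(4,4)·C(9,2) = 715·1·36 = 25740
h=6: C(13,6)·C(6,5)·C(7,1) = 1716·6·7 = 72072
h=8: C(13,8)·C(8,6)·C(5,0) = 1287·28·1 = 36036
Total favorable: 133848
Total paths: 4^13 = 67108864
P = 133848/67108864 = 16731/8388608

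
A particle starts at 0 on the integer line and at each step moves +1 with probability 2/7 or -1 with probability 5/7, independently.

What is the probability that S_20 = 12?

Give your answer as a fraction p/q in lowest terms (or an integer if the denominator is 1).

To reach position 12 after 20 steps: need 16 steps of +1 and 4 steps of -1.
Number of such sequences: C(20,16) = 4845
Each has probability (2/7)^16 · (5/7)^4 = 40960000/79792266297612001
P = 4845 · 40960000/79792266297612001 = 198451200000/79792266297612001

Answer: 198451200000/79792266297612001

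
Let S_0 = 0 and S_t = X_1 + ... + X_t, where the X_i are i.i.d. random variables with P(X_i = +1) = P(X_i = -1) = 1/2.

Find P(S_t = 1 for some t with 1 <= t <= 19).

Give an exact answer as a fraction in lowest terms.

Count via complement. Let g(t,s) = #length-t paths at position s with S_1..S_t all ≠ 1.
g(t,s) = g(t-1,s-1) + g(t-1,s+1) for s ≠ 1; g(t,1) = 0.
t=0: g(0,0)=1
t=1: g(1,-1)=1
t=2: g(2,-2)=1 g(2,0)=1
t=3: g(3,-3)=1 g(3,-1)=2
t=4: g(4,-4)=1 g(4,-2)=3 g(4,0)=2
t=5: g(5,-5)=1 g(5,-3)=4 g(5,-1)=5
t=6: g(6,-6)=1 g(6,-4)=5 g(6,-2)=9 g(6,0)=5
t=7: g(7,-7)=1 g(7,-5)=6 g(7,-3)=14 g(7,-1)=14
t=8: g(8,-8)=1 g(8,-6)=7 g(8,-4)=20 g(8,-2)=28 g(8,0)=14
t=9: g(9,-9)=1 g(9,-7)=8 g(9,-5)=27 g(9,-3)=48 g(9,-1)=42
t=10: g(10,-10)=1 g(10,-8)=9 g(10,-6)=35 g(10,-4)=75 g(10,-2)=90 g(10,0)=42
t=11: g(11,-11)=1 g(11,-9)=10 g(11,-7)=44 g(11,-5)=110 g(11,-3)=165 g(11,-1)=132
t=12: g(12,-12)=1 g(12,-10)=11 g(12,-8)=54 g(12,-6)=154 g(12,-4)=275 g(12,-2)=297 g(12,0)=132
t=13: g(13,-13)=1 g(13,-11)=12 g(13,-9)=65 g(13,-7)=208 g(13,-5)=429 g(13,-3)=572 g(13,-1)=429
t=14: g(14,-14)=1 g(14,-12)=13 g(14,-10)=77 g(14,-8)=273 g(14,-6)=637 g(14,-4)=1001 g(14,-2)=1001 g(14,0)=429
t=15: g(15,-15)=1 g(15,-13)=14 g(15,-11)=90 g(15,-9)=350 g(15,-7)=910 g(15,-5)=1638 g(15,-3)=2002 g(15,-1)=1430
t=16: g(16,-16)=1 g(16,-14)=15 g(16,-12)=104 g(16,-10)=440 g(16,-8)=1260 g(16,-6)=2548 g(16,-4)=3640 g(16,-2)=3432 g(16,0)=1430
t=17: g(17,-17)=1 g(17,-15)=16 g(17,-13)=119 g(17,-11)=544 g(17,-9)=1700 g(17,-7)=3808 g(17,-5)=6188 g(17,-3)=7072 g(17,-1)=4862
t=18: g(18,-18)=1 g(18,-16)=17 g(18,-14)=135 g(18,-12)=663 g(18,-10)=2244 g(18,-8)=5508 g(18,-6)=9996 g(18,-4)=13260 g(18,-2)=11934 g(18,0)=4862
t=19: g(19,-19)=1 g(19,-17)=18 g(19,-15)=152 g(19,-13)=798 g(19,-11)=2907 g(19,-9)=7752 g(19,-7)=15504 g(19,-5)=23256 g(19,-3)=25194 g(19,-1)=16796
Paths never hitting 1: Σ_s g(19,s) = 92378
Paths hitting 1: 2^19 - 92378 = 431910
P = 431910/524288 = 215955/262144

Answer: 215955/262144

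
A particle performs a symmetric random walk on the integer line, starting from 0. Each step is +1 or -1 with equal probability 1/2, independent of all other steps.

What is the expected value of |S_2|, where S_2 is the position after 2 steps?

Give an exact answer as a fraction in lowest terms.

S_2 takes values m ≡ 0 (mod 2) with |m| ≤ 2; P(S_2=m) = C(2,(2+m)/2)/2^2.
Total paths: 2^2 = 4
Distribution: P(S=-2)=1/4, P(S=0)=2/4, P(S=2)=1/4
E[|S_2|] = Σ_m |m|·P(S_2=m) = 4/4 = 1

Answer: 1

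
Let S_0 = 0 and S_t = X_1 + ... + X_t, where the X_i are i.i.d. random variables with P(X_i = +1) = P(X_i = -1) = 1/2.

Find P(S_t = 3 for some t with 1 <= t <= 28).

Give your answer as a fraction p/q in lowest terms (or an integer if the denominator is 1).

Answer: 19179317/33554432

Derivation:
Count via complement. Let g(t,s) = #length-t paths at position s with S_1..S_t all ≠ 3.
g(t,s) = g(t-1,s-1) + g(t-1,s+1) for s ≠ 3; g(t,3) = 0.
t=0: g(0,0)=1
t=1: g(1,-1)=1 g(1,1)=1
t=2: g(2,-2)=1 g(2,0)=2 g(2,2)=1
t=3: g(3,-3)=1 g(3,-1)=3 g(3,1)=3
t=4: g(4,-4)=1 g(4,-2)=4 g(4,0)=6 g(4,2)=3
t=5: g(5,-5)=1 g(5,-3)=5 g(5,-1)=10 g(5,1)=9
t=6: g(6,-6)=1 g(6,-4)=6 g(6,-2)=15 g(6,0)=19 g(6,2)=9
t=7: g(7,-7)=1 g(7,-5)=7 g(7,-3)=21 g(7,-1)=34 g(7,1)=28
t=8: g(8,-8)=1 g(8,-6)=8 g(8,-4)=28 g(8,-2)=55 g(8,0)=62 g(8,2)=28
t=9: g(9,-9)=1 g(9,-7)=9 g(9,-5)=36 g(9,-3)=83 g(9,-1)=117 g(9,1)=90
t=10: g(10,-10)=1 g(10,-8)=10 g(10,-6)=45 g(10,-4)=119 g(10,-2)=200 g(10,0)=207 g(10,2)=90
t=11: g(11,-11)=1 g(11,-9)=11 g(11,-7)=55 g(11,-5)=164 g(11,-3)=319 g(11,-1)=407 g(11,1)=297
t=12: g(12,-12)=1 g(12,-10)=12 g(12,-8)=66 g(12,-6)=219 g(12,-4)=483 g(12,-2)=726 g(12,0)=704 g(12,2)=297
t=13: g(13,-13)=1 g(13,-11)=13 g(13,-9)=78 g(13,-7)=285 g(13,-5)=702 g(13,-3)=1209 g(13,-1)=1430 g(13,1)=1001
t=14: g(14,-14)=1 g(14,-12)=14 g(14,-10)=91 g(14,-8)=363 g(14,-6)=987 g(14,-4)=1911 g(14,-2)=2639 g(14,0)=2431 g(14,2)=1001
t=15: g(15,-15)=1 g(15,-13)=15 g(15,-11)=105 g(15,-9)=454 g(15,-7)=1350 g(15,-5)=2898 g(15,-3)=4550 g(15,-1)=5070 g(15,1)=3432
t=16: g(16,-16)=1 g(16,-14)=16 g(16,-12)=120 g(16,-10)=559 g(16,-8)=1804 g(16,-6)=4248 g(16,-4)=7448 g(16,-2)=9620 g(16,0)=8502 g(16,2)=3432
t=17: g(17,-17)=1 g(17,-15)=17 g(17,-13)=136 g(17,-11)=679 g(17,-9)=2363 g(17,-7)=6052 g(17,-5)=11696 g(17,-3)=17068 g(17,-1)=18122 g(17,1)=11934
t=18: g(18,-18)=1 g(18,-16)=18 g(18,-14)=153 g(18,-12)=815 g(18,-10)=3042 g(18,-8)=8415 g(18,-6)=17748 g(18,-4)=28764 g(18,-2)=35190 g(18,0)=30056 g(18,2)=11934
t=19: g(19,-19)=1 g(19,-17)=19 g(19,-15)=171 g(19,-13)=968 g(19,-11)=3857 g(19,-9)=11457 g(19,-7)=26163 g(19,-5)=46512 g(19,-3)=63954 g(19,-1)=65246 g(19,1)=41990
t=20: g(20,-20)=1 g(20,-18)=20 g(20,-16)=190 g(20,-14)=1139 g(20,-12)=4825 g(20,-10)=15314 g(20,-8)=37620 g(20,-6)=72675 g(20,-4)=110466 g(20,-2)=129200 g(20,0)=107236 g(20,2)=41990
t=21: g(21,-21)=1 g(21,-19)=21 g(21,-17)=210 g(21,-15)=1329 g(21,-13)=5964 g(21,-11)=20139 g(21,-9)=52934 g(21,-7)=110295 g(21,-5)=183141 g(21,-3)=239666 g(21,-1)=236436 g(21,1)=149226
t=22: g(22,-22)=1 g(22,-20)=22 g(22,-18)=231 g(22,-16)=1539 g(22,-14)=7293 g(22,-12)=26103 g(22,-10)=73073 g(22,-8)=163229 g(22,-6)=293436 g(22,-4)=422807 g(22,-2)=476102 g(22,0)=385662 g(22,2)=149226
t=23: g(23,-23)=1 g(23,-21)=23 g(23,-19)=253 g(23,-17)=1770 g(23,-15)=8832 g(23,-13)=33396 g(23,-11)=99176 g(23,-9)=236302 g(23,-7)=456665 g(23,-5)=716243 g(23,-3)=898909 g(23,-1)=861764 g(23,1)=534888
t=24: g(24,-24)=1 g(24,-22)=24 g(24,-20)=276 g(24,-18)=2023 g(24,-16)=10602 g(24,-14)=42228 g(24,-12)=132572 g(24,-10)=335478 g(24,-8)=692967 g(24,-6)=1172908 g(24,-4)=1615152 g(24,-2)=1760673 g(24,0)=1396652 g(24,2)=534888
t=25: g(25,-25)=1 g(25,-23)=25 g(25,-21)=300 g(25,-19)=2299 g(25,-17)=12625 g(25,-15)=52830 g(25,-13)=174800 g(25,-11)=468050 g(25,-9)=1028445 g(25,-7)=1865875 g(25,-5)=2788060 g(25,-3)=3375825 g(25,-1)=3157325 g(25,1)=1931540
t=26: g(26,-26)=1 g(26,-24)=26 g(26,-22)=325 g(26,-20)=2599 g(26,-18)=14924 g(26,-16)=65455 g(26,-14)=227630 g(26,-12)=642850 g(26,-10)=1496495 g(26,-8)=2894320 g(26,-6)=4653935 g(26,-4)=6163885 g(26,-2)=6533150 g(26,0)=5088865 g(26,2)=1931540
t=27: g(27,-27)=1 g(27,-25)=27 g(27,-23)=351 g(27,-21)=2924 g(27,-19)=17523 g(27,-17)=80379 g(27,-15)=293085 g(27,-13)=870480 g(27,-11)=2139345 g(27,-9)=4390815 g(27,-7)=7548255 g(27,-5)=10817820 g(27,-3)=12697035 g(27,-1)=11622015 g(27,1)=7020405
t=28: g(28,-28)=1 g(28,-26)=28 g(28,-24)=378 g(28,-22)=3275 g(28,-20)=20447 g(28,-18)=97902 g(28,-16)=373464 g(28,-14)=1163565 g(28,-12)=3009825 g(28,-10)=6530160 g(28,-8)=11939070 g(28,-6)=18366075 g(28,-4)=23514855 g(28,-2)=24319050 g(28,0)=18642420 g(28,2)=7020405
Paths never hitting 3: Σ_s g(28,s) = 115000920
Paths hitting 3: 2^28 - 115000920 = 153434536
P = 153434536/268435456 = 19179317/33554432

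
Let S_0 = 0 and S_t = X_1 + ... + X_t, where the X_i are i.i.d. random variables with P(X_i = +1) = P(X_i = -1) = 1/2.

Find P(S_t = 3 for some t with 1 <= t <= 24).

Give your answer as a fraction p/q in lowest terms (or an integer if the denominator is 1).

Answer: 2270193/4194304

Derivation:
Count via complement. Let g(t,s) = #length-t paths at position s with S_1..S_t all ≠ 3.
g(t,s) = g(t-1,s-1) + g(t-1,s+1) for s ≠ 3; g(t,3) = 0.
t=0: g(0,0)=1
t=1: g(1,-1)=1 g(1,1)=1
t=2: g(2,-2)=1 g(2,0)=2 g(2,2)=1
t=3: g(3,-3)=1 g(3,-1)=3 g(3,1)=3
t=4: g(4,-4)=1 g(4,-2)=4 g(4,0)=6 g(4,2)=3
t=5: g(5,-5)=1 g(5,-3)=5 g(5,-1)=10 g(5,1)=9
t=6: g(6,-6)=1 g(6,-4)=6 g(6,-2)=15 g(6,0)=19 g(6,2)=9
t=7: g(7,-7)=1 g(7,-5)=7 g(7,-3)=21 g(7,-1)=34 g(7,1)=28
t=8: g(8,-8)=1 g(8,-6)=8 g(8,-4)=28 g(8,-2)=55 g(8,0)=62 g(8,2)=28
t=9: g(9,-9)=1 g(9,-7)=9 g(9,-5)=36 g(9,-3)=83 g(9,-1)=117 g(9,1)=90
t=10: g(10,-10)=1 g(10,-8)=10 g(10,-6)=45 g(10,-4)=119 g(10,-2)=200 g(10,0)=207 g(10,2)=90
t=11: g(11,-11)=1 g(11,-9)=11 g(11,-7)=55 g(11,-5)=164 g(11,-3)=319 g(11,-1)=407 g(11,1)=297
t=12: g(12,-12)=1 g(12,-10)=12 g(12,-8)=66 g(12,-6)=219 g(12,-4)=483 g(12,-2)=726 g(12,0)=704 g(12,2)=297
t=13: g(13,-13)=1 g(13,-11)=13 g(13,-9)=78 g(13,-7)=285 g(13,-5)=702 g(13,-3)=1209 g(13,-1)=1430 g(13,1)=1001
t=14: g(14,-14)=1 g(14,-12)=14 g(14,-10)=91 g(14,-8)=363 g(14,-6)=987 g(14,-4)=1911 g(14,-2)=2639 g(14,0)=2431 g(14,2)=1001
t=15: g(15,-15)=1 g(15,-13)=15 g(15,-11)=105 g(15,-9)=454 g(15,-7)=1350 g(15,-5)=2898 g(15,-3)=4550 g(15,-1)=5070 g(15,1)=3432
t=16: g(16,-16)=1 g(16,-14)=16 g(16,-12)=120 g(16,-10)=559 g(16,-8)=1804 g(16,-6)=4248 g(16,-4)=7448 g(16,-2)=9620 g(16,0)=8502 g(16,2)=3432
t=17: g(17,-17)=1 g(17,-15)=17 g(17,-13)=136 g(17,-11)=679 g(17,-9)=2363 g(17,-7)=6052 g(17,-5)=11696 g(17,-3)=17068 g(17,-1)=18122 g(17,1)=11934
t=18: g(18,-18)=1 g(18,-16)=18 g(18,-14)=153 g(18,-12)=815 g(18,-10)=3042 g(18,-8)=8415 g(18,-6)=17748 g(18,-4)=28764 g(18,-2)=35190 g(18,0)=30056 g(18,2)=11934
t=19: g(19,-19)=1 g(19,-17)=19 g(19,-15)=171 g(19,-13)=968 g(19,-11)=3857 g(19,-9)=11457 g(19,-7)=26163 g(19,-5)=46512 g(19,-3)=63954 g(19,-1)=65246 g(19,1)=41990
t=20: g(20,-20)=1 g(20,-18)=20 g(20,-16)=190 g(20,-14)=1139 g(20,-12)=4825 g(20,-10)=15314 g(20,-8)=37620 g(20,-6)=72675 g(20,-4)=110466 g(20,-2)=129200 g(20,0)=107236 g(20,2)=41990
t=21: g(21,-21)=1 g(21,-19)=21 g(21,-17)=210 g(21,-15)=1329 g(21,-13)=5964 g(21,-11)=20139 g(21,-9)=52934 g(21,-7)=110295 g(21,-5)=183141 g(21,-3)=239666 g(21,-1)=236436 g(21,1)=149226
t=22: g(22,-22)=1 g(22,-20)=22 g(22,-18)=231 g(22,-16)=1539 g(22,-14)=7293 g(22,-12)=26103 g(22,-10)=73073 g(22,-8)=163229 g(22,-6)=293436 g(22,-4)=422807 g(22,-2)=476102 g(22,0)=385662 g(22,2)=149226
t=23: g(23,-23)=1 g(23,-21)=23 g(23,-19)=253 g(23,-17)=1770 g(23,-15)=8832 g(23,-13)=33396 g(23,-11)=99176 g(23,-9)=236302 g(23,-7)=456665 g(23,-5)=716243 g(23,-3)=898909 g(23,-1)=861764 g(23,1)=534888
t=24: g(24,-24)=1 g(24,-22)=24 g(24,-20)=276 g(24,-18)=2023 g(24,-16)=10602 g(24,-14)=42228 g(24,-12)=132572 g(24,-10)=335478 g(24,-8)=692967 g(24,-6)=1172908 g(24,-4)=1615152 g(24,-2)=1760673 g(24,0)=1396652 g(24,2)=534888
Paths never hitting 3: Σ_s g(24,s) = 7696444
Paths hitting 3: 2^24 - 7696444 = 9080772
P = 9080772/16777216 = 2270193/4194304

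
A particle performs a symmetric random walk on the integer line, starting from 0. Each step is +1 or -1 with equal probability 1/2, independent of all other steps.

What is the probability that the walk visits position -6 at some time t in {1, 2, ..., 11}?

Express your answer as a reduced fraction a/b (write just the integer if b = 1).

Answer: 67/1024

Derivation:
Count via complement. Let g(t,s) = #length-t paths at position s with S_1..S_t all ≠ -6.
g(t,s) = g(t-1,s-1) + g(t-1,s+1) for s ≠ -6; g(t,-6) = 0.
t=0: g(0,0)=1
t=1: g(1,-1)=1 g(1,1)=1
t=2: g(2,-2)=1 g(2,0)=2 g(2,2)=1
t=3: g(3,-3)=1 g(3,-1)=3 g(3,1)=3 g(3,3)=1
t=4: g(4,-4)=1 g(4,-2)=4 g(4,0)=6 g(4,2)=4 g(4,4)=1
t=5: g(5,-5)=1 g(5,-3)=5 g(5,-1)=10 g(5,1)=10 g(5,3)=5 g(5,5)=1
t=6: g(6,-4)=6 g(6,-2)=15 g(6,0)=20 g(6,2)=15 g(6,4)=6 g(6,6)=1
t=7: g(7,-5)=6 g(7,-3)=21 g(7,-1)=35 g(7,1)=35 g(7,3)=21 g(7,5)=7 g(7,7)=1
t=8: g(8,-4)=27 g(8,-2)=56 g(8,0)=70 g(8,2)=56 g(8,4)=28 g(8,6)=8 g(8,8)=1
t=9: g(9,-5)=27 g(9,-3)=83 g(9,-1)=126 g(9,1)=126 g(9,3)=84 g(9,5)=36 g(9,7)=9 g(9,9)=1
t=10: g(10,-4)=110 g(10,-2)=209 g(10,0)=252 g(10,2)=210 g(10,4)=120 g(10,6)=45 g(10,8)=10 g(10,10)=1
t=11: g(11,-5)=110 g(11,-3)=319 g(11,-1)=461 g(11,1)=462 g(11,3)=330 g(11,5)=165 g(11,7)=55 g(11,9)=11 g(11,11)=1
Paths never hitting -6: Σ_s g(11,s) = 1914
Paths hitting -6: 2^11 - 1914 = 134
P = 134/2048 = 67/1024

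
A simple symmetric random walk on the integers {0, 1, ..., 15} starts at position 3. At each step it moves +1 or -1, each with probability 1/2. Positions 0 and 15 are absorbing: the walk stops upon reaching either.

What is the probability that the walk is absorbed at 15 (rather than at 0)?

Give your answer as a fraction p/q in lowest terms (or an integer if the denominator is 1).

Symmetric walk (p = 1/2): the harmonic-function argument gives P(hit 15 before 0 | start at 3) = a/N.
P = 3/15 = 1/5

Answer: 1/5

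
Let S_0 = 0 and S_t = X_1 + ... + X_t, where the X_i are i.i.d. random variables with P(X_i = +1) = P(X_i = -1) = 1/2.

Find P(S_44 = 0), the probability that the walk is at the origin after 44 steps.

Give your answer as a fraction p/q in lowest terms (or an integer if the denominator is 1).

Answer: 263012370465/2199023255552

Derivation:
To return to 0 after 44 steps: need exactly 22 steps of +1 and 22 of -1.
Favorable paths: C(44,22) = 2104098963720
Total paths: 2^44 = 17592186044416
P = 2104098963720/17592186044416 = 263012370465/2199023255552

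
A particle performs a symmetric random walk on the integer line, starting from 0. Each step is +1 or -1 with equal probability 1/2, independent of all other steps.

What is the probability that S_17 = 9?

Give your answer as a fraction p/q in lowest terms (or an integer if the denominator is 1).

Answer: 595/32768

Derivation:
To reach position 9 after 17 steps: need 13 steps of +1 and 4 of -1.
Favorable paths: C(17,13) = 2380
Total paths: 2^17 = 131072
P = 2380/131072 = 595/32768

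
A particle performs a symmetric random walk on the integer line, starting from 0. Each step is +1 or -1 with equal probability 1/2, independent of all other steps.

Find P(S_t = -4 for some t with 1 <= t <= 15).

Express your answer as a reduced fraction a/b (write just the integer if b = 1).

Answer: 309/1024

Derivation:
Count via complement. Let g(t,s) = #length-t paths at position s with S_1..S_t all ≠ -4.
g(t,s) = g(t-1,s-1) + g(t-1,s+1) for s ≠ -4; g(t,-4) = 0.
t=0: g(0,0)=1
t=1: g(1,-1)=1 g(1,1)=1
t=2: g(2,-2)=1 g(2,0)=2 g(2,2)=1
t=3: g(3,-3)=1 g(3,-1)=3 g(3,1)=3 g(3,3)=1
t=4: g(4,-2)=4 g(4,0)=6 g(4,2)=4 g(4,4)=1
t=5: g(5,-3)=4 g(5,-1)=10 g(5,1)=10 g(5,3)=5 g(5,5)=1
t=6: g(6,-2)=14 g(6,0)=20 g(6,2)=15 g(6,4)=6 g(6,6)=1
t=7: g(7,-3)=14 g(7,-1)=34 g(7,1)=35 g(7,3)=21 g(7,5)=7 g(7,7)=1
t=8: g(8,-2)=48 g(8,0)=69 g(8,2)=56 g(8,4)=28 g(8,6)=8 g(8,8)=1
t=9: g(9,-3)=48 g(9,-1)=117 g(9,1)=125 g(9,3)=84 g(9,5)=36 g(9,7)=9 g(9,9)=1
t=10: g(10,-2)=165 g(10,0)=242 g(10,2)=209 g(10,4)=120 g(10,6)=45 g(10,8)=10 g(10,10)=1
t=11: g(11,-3)=165 g(11,-1)=407 g(11,1)=451 g(11,3)=329 g(11,5)=165 g(11,7)=55 g(11,9)=11 g(11,11)=1
t=12: g(12,-2)=572 g(12,0)=858 g(12,2)=780 g(12,4)=494 g(12,6)=220 g(12,8)=66 g(12,10)=12 g(12,12)=1
t=13: g(13,-3)=572 g(13,-1)=1430 g(13,1)=1638 g(13,3)=1274 g(13,5)=714 g(13,7)=286 g(13,9)=78 g(13,11)=13 g(13,13)=1
t=14: g(14,-2)=2002 g(14,0)=3068 g(14,2)=2912 g(14,4)=1988 g(14,6)=1000 g(14,8)=364 g(14,10)=91 g(14,12)=14 g(14,14)=1
t=15: g(15,-3)=2002 g(15,-1)=5070 g(15,1)=5980 g(15,3)=4900 g(15,5)=2988 g(15,7)=1364 g(15,9)=455 g(15,11)=105 g(15,13)=15 g(15,15)=1
Paths never hitting -4: Σ_s g(15,s) = 22880
Paths hitting -4: 2^15 - 22880 = 9888
P = 9888/32768 = 309/1024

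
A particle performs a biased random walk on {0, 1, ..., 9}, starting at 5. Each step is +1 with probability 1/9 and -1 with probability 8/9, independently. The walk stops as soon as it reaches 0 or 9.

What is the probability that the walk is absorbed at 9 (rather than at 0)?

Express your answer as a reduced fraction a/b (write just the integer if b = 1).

Answer: 4681/19173961

Derivation:
Biased walk: p = 1/9, q = 8/9, r = q/p = 8
Gambler's ruin: P(hit 9 before 0 | start at 5) = (1 - r^a)/(1 - r^N)
r^5 = 32768; r^9 = 134217728
P = (1 - 32768) / (1 - 134217728) = -32767 / -134217727 = 4681/19173961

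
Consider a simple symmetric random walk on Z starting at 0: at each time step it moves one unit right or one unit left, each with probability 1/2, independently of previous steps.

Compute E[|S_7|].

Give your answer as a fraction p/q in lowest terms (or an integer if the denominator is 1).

Answer: 35/16

Derivation:
S_7 takes values m ≡ 1 (mod 2) with |m| ≤ 7; P(S_7=m) = C(7,(7+m)/2)/2^7.
Total paths: 2^7 = 128
Distribution: P(S=-7)=1/128, P(S=-5)=7/128, P(S=-3)=21/128, P(S=-1)=35/128, P(S=1)=35/128, P(S=3)=21/128, P(S=5)=7/128, P(S=7)=1/128
E[|S_7|] = Σ_m |m|·P(S_7=m) = 280/128 = 35/16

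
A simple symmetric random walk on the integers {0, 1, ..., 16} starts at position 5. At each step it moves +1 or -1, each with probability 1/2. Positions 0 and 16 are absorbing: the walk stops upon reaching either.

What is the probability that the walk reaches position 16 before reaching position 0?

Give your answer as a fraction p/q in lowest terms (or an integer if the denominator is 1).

Symmetric walk (p = 1/2): the harmonic-function argument gives P(hit 16 before 0 | start at 5) = a/N.
P = 5/16 = 5/16

Answer: 5/16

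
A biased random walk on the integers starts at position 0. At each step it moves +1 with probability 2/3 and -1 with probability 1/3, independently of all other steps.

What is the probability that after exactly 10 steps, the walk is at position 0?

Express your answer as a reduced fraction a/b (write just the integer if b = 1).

Answer: 896/6561

Derivation:
To be at 0 after 10 steps: need exactly 5 steps of +1 and 5 of -1.
Number of such sequences: C(10,5) = 252
Each has probability (2/3)^5 · (1/3)^5 = 32/59049
P = 252 · 32/59049 = 896/6561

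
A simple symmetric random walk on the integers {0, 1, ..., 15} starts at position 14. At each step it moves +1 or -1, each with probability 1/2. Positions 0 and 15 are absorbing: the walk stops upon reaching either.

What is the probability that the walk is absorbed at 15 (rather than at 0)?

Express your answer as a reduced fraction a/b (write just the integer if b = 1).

Symmetric walk (p = 1/2): the harmonic-function argument gives P(hit 15 before 0 | start at 14) = a/N.
P = 14/15 = 14/15

Answer: 14/15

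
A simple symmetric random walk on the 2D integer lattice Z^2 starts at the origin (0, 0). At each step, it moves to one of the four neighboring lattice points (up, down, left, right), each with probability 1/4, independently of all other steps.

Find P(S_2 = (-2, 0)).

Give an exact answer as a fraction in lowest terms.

Let h be the number of horizontal steps (so 2-h are vertical). To end at (-2,0) need (h-2)/2 right-steps and ((2-h)+0)/2 up-steps.
Sum over h with 2 ≤ h ≤ 2, h ≡ 0 (mod 2), 2-h ≡ 0 (mod 2):
h=2: C(2,2)·C(2,0)·C(0,0) = 1·1·1 = 1
Total favorable: 1
Total paths: 4^2 = 16
P = 1/16 = 1/16

Answer: 1/16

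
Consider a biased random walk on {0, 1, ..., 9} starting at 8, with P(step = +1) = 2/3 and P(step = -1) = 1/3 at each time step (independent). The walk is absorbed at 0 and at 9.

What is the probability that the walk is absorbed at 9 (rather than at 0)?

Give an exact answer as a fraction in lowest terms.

Biased walk: p = 2/3, q = 1/3, r = q/p = 1/2
Gambler's ruin: P(hit 9 before 0 | start at 8) = (1 - r^a)/(1 - r^N)
r^8 = 1/256; r^9 = 1/512
P = (1 - 1/256) / (1 - 1/512) = 255/256 / 511/512 = 510/511

Answer: 510/511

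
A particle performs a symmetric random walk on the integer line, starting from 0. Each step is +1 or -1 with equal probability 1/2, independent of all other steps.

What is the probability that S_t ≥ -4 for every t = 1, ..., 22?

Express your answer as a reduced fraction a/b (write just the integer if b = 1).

Let f(t,s) = #length-t paths at position s with S_1..S_t all ≥ -4.
f(t,s) = f(t-1,s-1) + f(t-1,s+1) for s ≥ -4; f(t,s) = 0 for s < -4.
t=0: f(0,0)=1
t=1: f(1,-1)=1 f(1,1)=1
t=2: f(2,-2)=1 f(2,0)=2 f(2,2)=1
t=3: f(3,-3)=1 f(3,-1)=3 f(3,1)=3 f(3,3)=1
t=4: f(4,-4)=1 f(4,-2)=4 f(4,0)=6 f(4,2)=4 f(4,4)=1
t=5: f(5,-3)=5 f(5,-1)=10 f(5,1)=10 f(5,3)=5 f(5,5)=1
t=6: f(6,-4)=5 f(6,-2)=15 f(6,0)=20 f(6,2)=15 f(6,4)=6 f(6,6)=1
t=7: f(7,-3)=20 f(7,-1)=35 f(7,1)=35 f(7,3)=21 f(7,5)=7 f(7,7)=1
t=8: f(8,-4)=20 f(8,-2)=55 f(8,0)=70 f(8,2)=56 f(8,4)=28 f(8,6)=8 f(8,8)=1
t=9: f(9,-3)=75 f(9,-1)=125 f(9,1)=126 f(9,3)=84 f(9,5)=36 f(9,7)=9 f(9,9)=1
t=10: f(10,-4)=75 f(10,-2)=200 f(10,0)=251 f(10,2)=210 f(10,4)=120 f(10,6)=45 f(10,8)=10 f(10,10)=1
t=11: f(11,-3)=275 f(11,-1)=451 f(11,1)=461 f(11,3)=330 f(11,5)=165 f(11,7)=55 f(11,9)=11 f(11,11)=1
t=12: f(12,-4)=275 f(12,-2)=726 f(12,0)=912 f(12,2)=791 f(12,4)=495 f(12,6)=220 f(12,8)=66 f(12,10)=12 f(12,12)=1
t=13: f(13,-3)=1001 f(13,-1)=1638 f(13,1)=1703 f(13,3)=1286 f(13,5)=715 f(13,7)=286 f(13,9)=78 f(13,11)=13 f(13,13)=1
t=14: f(14,-4)=1001 f(14,-2)=2639 f(14,0)=3341 f(14,2)=2989 f(14,4)=2001 f(14,6)=1001 f(14,8)=364 f(14,10)=91 f(14,12)=14 f(14,14)=1
t=15: f(15,-3)=3640 f(15,-1)=5980 f(15,1)=6330 f(15,3)=4990 f(15,5)=3002 f(15,7)=1365 f(15,9)=455 f(15,11)=105 f(15,13)=15 f(15,15)=1
t=16: f(16,-4)=3640 f(16,-2)=9620 f(16,0)=12310 f(16,2)=11320 f(16,4)=7992 f(16,6)=4367 f(16,8)=1820 f(16,10)=560 f(16,12)=120 f(16,14)=16 f(16,16)=1
t=17: f(17,-3)=13260 f(17,-1)=21930 f(17,1)=23630 f(17,3)=19312 f(17,5)=12359 f(17,7)=6187 f(17,9)=2380 f(17,11)=680 f(17,13)=136 f(17,15)=17 f(17,17)=1
t=18: f(18,-4)=13260 f(18,-2)=35190 f(18,0)=45560 f(18,2)=42942 f(18,4)=31671 f(18,6)=18546 f(18,8)=8567 f(18,10)=3060 f(18,12)=816 f(18,14)=153 f(18,16)=18 f(18,18)=1
t=19: f(19,-3)=48450 f(19,-1)=80750 f(19,1)=88502 f(19,3)=74613 f(19,5)=50217 f(19,7)=27113 f(19,9)=11627 f(19,11)=3876 f(19,13)=969 f(19,15)=171 f(19,17)=19 f(19,19)=1
t=20: f(20,-4)=48450 f(20,-2)=129200 f(20,0)=169252 f(20,2)=163115 f(20,4)=124830 f(20,6)=77330 f(20,8)=38740 f(20,10)=15503 f(20,12)=4845 f(20,14)=1140 f(20,16)=190 f(20,18)=20 f(20,20)=1
t=21: f(21,-3)=177650 f(21,-1)=298452 f(21,1)=332367 f(21,3)=287945 f(21,5)=202160 f(21,7)=116070 f(21,9)=54243 f(21,11)=20348 f(21,13)=5985 f(21,15)=1330 f(21,17)=210 f(21,19)=21 f(21,21)=1
t=22: f(22,-4)=177650 f(22,-2)=476102 f(22,0)=630819 f(22,2)=620312 f(22,4)=490105 f(22,6)=318230 f(22,8)=170313 f(22,10)=74591 f(22,12)=26333 f(22,14)=7315 f(22,16)=1540 f(22,18)=231 f(22,20)=22 f(22,22)=1
Σ_s f(22,s) = 2993564
P = 2993564/4194304 = 748391/1048576

Answer: 748391/1048576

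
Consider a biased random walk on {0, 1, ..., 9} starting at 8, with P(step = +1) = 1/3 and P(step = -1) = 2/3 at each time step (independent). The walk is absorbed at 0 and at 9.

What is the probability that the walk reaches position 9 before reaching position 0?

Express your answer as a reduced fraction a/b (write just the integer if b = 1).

Biased walk: p = 1/3, q = 2/3, r = q/p = 2
Gambler's ruin: P(hit 9 before 0 | start at 8) = (1 - r^a)/(1 - r^N)
r^8 = 256; r^9 = 512
P = (1 - 256) / (1 - 512) = -255 / -511 = 255/511

Answer: 255/511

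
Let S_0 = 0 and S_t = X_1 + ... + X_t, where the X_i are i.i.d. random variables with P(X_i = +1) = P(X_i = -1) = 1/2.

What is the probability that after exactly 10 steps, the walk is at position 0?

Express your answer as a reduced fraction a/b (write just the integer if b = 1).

To return to 0 after 10 steps: need exactly 5 steps of +1 and 5 of -1.
Favorable paths: C(10,5) = 252
Total paths: 2^10 = 1024
P = 252/1024 = 63/256

Answer: 63/256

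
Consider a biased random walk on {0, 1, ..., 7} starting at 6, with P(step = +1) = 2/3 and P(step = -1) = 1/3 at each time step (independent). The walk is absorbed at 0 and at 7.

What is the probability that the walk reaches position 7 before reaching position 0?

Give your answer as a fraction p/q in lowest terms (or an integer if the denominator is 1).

Biased walk: p = 2/3, q = 1/3, r = q/p = 1/2
Gambler's ruin: P(hit 7 before 0 | start at 6) = (1 - r^a)/(1 - r^N)
r^6 = 1/64; r^7 = 1/128
P = (1 - 1/64) / (1 - 1/128) = 63/64 / 127/128 = 126/127

Answer: 126/127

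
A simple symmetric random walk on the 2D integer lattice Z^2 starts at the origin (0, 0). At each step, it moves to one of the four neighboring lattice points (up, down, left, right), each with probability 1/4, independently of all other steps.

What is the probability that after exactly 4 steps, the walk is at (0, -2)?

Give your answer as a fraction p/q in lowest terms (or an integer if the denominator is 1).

Answer: 1/16

Derivation:
Let h be the number of horizontal steps (so 4-h are vertical). To end at (0,-2) need (h+0)/2 right-steps and ((4-h)-2)/2 up-steps.
Sum over h with 0 ≤ h ≤ 2, h ≡ 0 (mod 2), 4-h ≡ 0 (mod 2):
h=0: C(4,0)·C(0,0)·C(4,1) = 1·1·4 = 4
h=2: C(4,2)·C(2,1)·C(2,0) = 6·2·1 = 12
Total favorable: 16
Total paths: 4^4 = 256
P = 16/256 = 1/16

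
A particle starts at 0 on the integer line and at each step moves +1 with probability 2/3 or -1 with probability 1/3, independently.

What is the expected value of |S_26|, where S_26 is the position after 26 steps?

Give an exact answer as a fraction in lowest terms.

Answer: 22415696964466/2541865828329

Derivation:
S_26 takes values m ≡ 0 (mod 2) with |m| ≤ 26; P(S_26=m) = C(26,(26+m)/2) · (2/3)^((26+m)/2) · (1/3)^((26-m)/2).
Distribution: P(S=-26)=1/2541865828329, P(S=-24)=52/2541865828329, P(S=-22)=1300/2541865828329, P(S=-20)=20800/2541865828329, P(S=-18)=239200/2541865828329, P(S=-16)=2104960/2541865828329, P(S=-14)=14734720/2541865828329, P(S=-12)=84198400/2541865828329, P(S=-10)=399942400/2541865828329, P(S=-8)=1599769600/2541865828329, P(S=-6)=5439216640/2541865828329, P(S=-4)=15823175680/2541865828329, P(S=-2)=39557939200/2541865828329, P(S=0)=85201715200/2541865828329, P(S=2)=158231756800/2541865828329, P(S=4)=253170810880/2541865828329, P(S=6)=348109864960/2541865828329, P(S=8)=409541017600/2541865828329, P(S=10)=409541017600/2541865828329, P(S=12)=344876646400/2541865828329, P(S=14)=241413652480/2541865828329, P(S=16)=137950658560/2541865828329, P(S=18)=62704844800/2541865828329, P(S=20)=21810380800/2541865828329, P(S=22)=5452595200/2541865828329, P(S=24)=872415232/2541865828329, P(S=26)=67108864/2541865828329
E[|S_26|] = Σ_m |m|·P(S_26=m) = 22415696964466/2541865828329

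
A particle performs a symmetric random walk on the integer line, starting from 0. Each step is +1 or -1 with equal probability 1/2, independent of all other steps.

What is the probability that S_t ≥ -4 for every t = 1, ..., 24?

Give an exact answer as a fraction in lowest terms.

Answer: 2904739/4194304

Derivation:
Let f(t,s) = #length-t paths at position s with S_1..S_t all ≥ -4.
f(t,s) = f(t-1,s-1) + f(t-1,s+1) for s ≥ -4; f(t,s) = 0 for s < -4.
t=0: f(0,0)=1
t=1: f(1,-1)=1 f(1,1)=1
t=2: f(2,-2)=1 f(2,0)=2 f(2,2)=1
t=3: f(3,-3)=1 f(3,-1)=3 f(3,1)=3 f(3,3)=1
t=4: f(4,-4)=1 f(4,-2)=4 f(4,0)=6 f(4,2)=4 f(4,4)=1
t=5: f(5,-3)=5 f(5,-1)=10 f(5,1)=10 f(5,3)=5 f(5,5)=1
t=6: f(6,-4)=5 f(6,-2)=15 f(6,0)=20 f(6,2)=15 f(6,4)=6 f(6,6)=1
t=7: f(7,-3)=20 f(7,-1)=35 f(7,1)=35 f(7,3)=21 f(7,5)=7 f(7,7)=1
t=8: f(8,-4)=20 f(8,-2)=55 f(8,0)=70 f(8,2)=56 f(8,4)=28 f(8,6)=8 f(8,8)=1
t=9: f(9,-3)=75 f(9,-1)=125 f(9,1)=126 f(9,3)=84 f(9,5)=36 f(9,7)=9 f(9,9)=1
t=10: f(10,-4)=75 f(10,-2)=200 f(10,0)=251 f(10,2)=210 f(10,4)=120 f(10,6)=45 f(10,8)=10 f(10,10)=1
t=11: f(11,-3)=275 f(11,-1)=451 f(11,1)=461 f(11,3)=330 f(11,5)=165 f(11,7)=55 f(11,9)=11 f(11,11)=1
t=12: f(12,-4)=275 f(12,-2)=726 f(12,0)=912 f(12,2)=791 f(12,4)=495 f(12,6)=220 f(12,8)=66 f(12,10)=12 f(12,12)=1
t=13: f(13,-3)=1001 f(13,-1)=1638 f(13,1)=1703 f(13,3)=1286 f(13,5)=715 f(13,7)=286 f(13,9)=78 f(13,11)=13 f(13,13)=1
t=14: f(14,-4)=1001 f(14,-2)=2639 f(14,0)=3341 f(14,2)=2989 f(14,4)=2001 f(14,6)=1001 f(14,8)=364 f(14,10)=91 f(14,12)=14 f(14,14)=1
t=15: f(15,-3)=3640 f(15,-1)=5980 f(15,1)=6330 f(15,3)=4990 f(15,5)=3002 f(15,7)=1365 f(15,9)=455 f(15,11)=105 f(15,13)=15 f(15,15)=1
t=16: f(16,-4)=3640 f(16,-2)=9620 f(16,0)=12310 f(16,2)=11320 f(16,4)=7992 f(16,6)=4367 f(16,8)=1820 f(16,10)=560 f(16,12)=120 f(16,14)=16 f(16,16)=1
t=17: f(17,-3)=13260 f(17,-1)=21930 f(17,1)=23630 f(17,3)=19312 f(17,5)=12359 f(17,7)=6187 f(17,9)=2380 f(17,11)=680 f(17,13)=136 f(17,15)=17 f(17,17)=1
t=18: f(18,-4)=13260 f(18,-2)=35190 f(18,0)=45560 f(18,2)=42942 f(18,4)=31671 f(18,6)=18546 f(18,8)=8567 f(18,10)=3060 f(18,12)=816 f(18,14)=153 f(18,16)=18 f(18,18)=1
t=19: f(19,-3)=48450 f(19,-1)=80750 f(19,1)=88502 f(19,3)=74613 f(19,5)=50217 f(19,7)=27113 f(19,9)=11627 f(19,11)=3876 f(19,13)=969 f(19,15)=171 f(19,17)=19 f(19,19)=1
t=20: f(20,-4)=48450 f(20,-2)=129200 f(20,0)=169252 f(20,2)=163115 f(20,4)=124830 f(20,6)=77330 f(20,8)=38740 f(20,10)=15503 f(20,12)=4845 f(20,14)=1140 f(20,16)=190 f(20,18)=20 f(20,20)=1
t=21: f(21,-3)=177650 f(21,-1)=298452 f(21,1)=332367 f(21,3)=287945 f(21,5)=202160 f(21,7)=116070 f(21,9)=54243 f(21,11)=20348 f(21,13)=5985 f(21,15)=1330 f(21,17)=210 f(21,19)=21 f(21,21)=1
t=22: f(22,-4)=177650 f(22,-2)=476102 f(22,0)=630819 f(22,2)=620312 f(22,4)=490105 f(22,6)=318230 f(22,8)=170313 f(22,10)=74591 f(22,12)=26333 f(22,14)=7315 f(22,16)=1540 f(22,18)=231 f(22,20)=22 f(22,22)=1
t=23: f(23,-3)=653752 f(23,-1)=1106921 f(23,1)=1251131 f(23,3)=1110417 f(23,5)=808335 f(23,7)=488543 f(23,9)=244904 f(23,11)=100924 f(23,13)=33648 f(23,15)=8855 f(23,17)=1771 f(23,19)=253 f(23,21)=23 f(23,23)=1
t=24: f(24,-4)=653752 f(24,-2)=1760673 f(24,0)=2358052 f(24,2)=2361548 f(24,4)=1918752 f(24,6)=1296878 f(24,8)=733447 f(24,10)=345828 f(24,12)=134572 f(24,14)=42503 f(24,16)=10626 f(24,18)=2024 f(24,20)=276 f(24,22)=24 f(24,24)=1
Σ_s f(24,s) = 11618956
P = 11618956/16777216 = 2904739/4194304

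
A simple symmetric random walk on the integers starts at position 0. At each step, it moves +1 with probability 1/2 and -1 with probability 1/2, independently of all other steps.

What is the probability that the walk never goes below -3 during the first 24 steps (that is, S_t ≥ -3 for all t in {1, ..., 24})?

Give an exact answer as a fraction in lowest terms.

Answer: 2414425/4194304

Derivation:
Let f(t,s) = #length-t paths at position s with S_1..S_t all ≥ -3.
f(t,s) = f(t-1,s-1) + f(t-1,s+1) for s ≥ -3; f(t,s) = 0 for s < -3.
t=0: f(0,0)=1
t=1: f(1,-1)=1 f(1,1)=1
t=2: f(2,-2)=1 f(2,0)=2 f(2,2)=1
t=3: f(3,-3)=1 f(3,-1)=3 f(3,1)=3 f(3,3)=1
t=4: f(4,-2)=4 f(4,0)=6 f(4,2)=4 f(4,4)=1
t=5: f(5,-3)=4 f(5,-1)=10 f(5,1)=10 f(5,3)=5 f(5,5)=1
t=6: f(6,-2)=14 f(6,0)=20 f(6,2)=15 f(6,4)=6 f(6,6)=1
t=7: f(7,-3)=14 f(7,-1)=34 f(7,1)=35 f(7,3)=21 f(7,5)=7 f(7,7)=1
t=8: f(8,-2)=48 f(8,0)=69 f(8,2)=56 f(8,4)=28 f(8,6)=8 f(8,8)=1
t=9: f(9,-3)=48 f(9,-1)=117 f(9,1)=125 f(9,3)=84 f(9,5)=36 f(9,7)=9 f(9,9)=1
t=10: f(10,-2)=165 f(10,0)=242 f(10,2)=209 f(10,4)=120 f(10,6)=45 f(10,8)=10 f(10,10)=1
t=11: f(11,-3)=165 f(11,-1)=407 f(11,1)=451 f(11,3)=329 f(11,5)=165 f(11,7)=55 f(11,9)=11 f(11,11)=1
t=12: f(12,-2)=572 f(12,0)=858 f(12,2)=780 f(12,4)=494 f(12,6)=220 f(12,8)=66 f(12,10)=12 f(12,12)=1
t=13: f(13,-3)=572 f(13,-1)=1430 f(13,1)=1638 f(13,3)=1274 f(13,5)=714 f(13,7)=286 f(13,9)=78 f(13,11)=13 f(13,13)=1
t=14: f(14,-2)=2002 f(14,0)=3068 f(14,2)=2912 f(14,4)=1988 f(14,6)=1000 f(14,8)=364 f(14,10)=91 f(14,12)=14 f(14,14)=1
t=15: f(15,-3)=2002 f(15,-1)=5070 f(15,1)=5980 f(15,3)=4900 f(15,5)=2988 f(15,7)=1364 f(15,9)=455 f(15,11)=105 f(15,13)=15 f(15,15)=1
t=16: f(16,-2)=7072 f(16,0)=11050 f(16,2)=10880 f(16,4)=7888 f(16,6)=4352 f(16,8)=1819 f(16,10)=560 f(16,12)=120 f(16,14)=16 f(16,16)=1
t=17: f(17,-3)=7072 f(17,-1)=18122 f(17,1)=21930 f(17,3)=18768 f(17,5)=12240 f(17,7)=6171 f(17,9)=2379 f(17,11)=680 f(17,13)=136 f(17,15)=17 f(17,17)=1
t=18: f(18,-2)=25194 f(18,0)=40052 f(18,2)=40698 f(18,4)=31008 f(18,6)=18411 f(18,8)=8550 f(18,10)=3059 f(18,12)=816 f(18,14)=153 f(18,16)=18 f(18,18)=1
t=19: f(19,-3)=25194 f(19,-1)=65246 f(19,1)=80750 f(19,3)=71706 f(19,5)=49419 f(19,7)=26961 f(19,9)=11609 f(19,11)=3875 f(19,13)=969 f(19,15)=171 f(19,17)=19 f(19,19)=1
t=20: f(20,-2)=90440 f(20,0)=145996 f(20,2)=152456 f(20,4)=121125 f(20,6)=76380 f(20,8)=38570 f(20,10)=15484 f(20,12)=4844 f(20,14)=1140 f(20,16)=190 f(20,18)=20 f(20,20)=1
t=21: f(21,-3)=90440 f(21,-1)=236436 f(21,1)=298452 f(21,3)=273581 f(21,5)=197505 f(21,7)=114950 f(21,9)=54054 f(21,11)=20328 f(21,13)=5984 f(21,15)=1330 f(21,17)=210 f(21,19)=21 f(21,21)=1
t=22: f(22,-2)=326876 f(22,0)=534888 f(22,2)=572033 f(22,4)=471086 f(22,6)=312455 f(22,8)=169004 f(22,10)=74382 f(22,12)=26312 f(22,14)=7314 f(22,16)=1540 f(22,18)=231 f(22,20)=22 f(22,22)=1
t=23: f(23,-3)=326876 f(23,-1)=861764 f(23,1)=1106921 f(23,3)=1043119 f(23,5)=783541 f(23,7)=481459 f(23,9)=243386 f(23,11)=100694 f(23,13)=33626 f(23,15)=8854 f(23,17)=1771 f(23,19)=253 f(23,21)=23 f(23,23)=1
t=24: f(24,-2)=1188640 f(24,0)=1968685 f(24,2)=2150040 f(24,4)=1826660 f(24,6)=1265000 f(24,8)=724845 f(24,10)=344080 f(24,12)=134320 f(24,14)=42480 f(24,16)=10625 f(24,18)=2024 f(24,20)=276 f(24,22)=24 f(24,24)=1
Σ_s f(24,s) = 9657700
P = 9657700/16777216 = 2414425/4194304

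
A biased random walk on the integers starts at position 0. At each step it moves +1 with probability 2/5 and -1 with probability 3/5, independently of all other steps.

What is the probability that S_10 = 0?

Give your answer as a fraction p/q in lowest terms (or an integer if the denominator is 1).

To be at 0 after 10 steps: need exactly 5 steps of +1 and 5 of -1.
Number of such sequences: C(10,5) = 252
Each has probability (2/5)^5 · (3/5)^5 = 7776/9765625
P = 252 · 7776/9765625 = 1959552/9765625

Answer: 1959552/9765625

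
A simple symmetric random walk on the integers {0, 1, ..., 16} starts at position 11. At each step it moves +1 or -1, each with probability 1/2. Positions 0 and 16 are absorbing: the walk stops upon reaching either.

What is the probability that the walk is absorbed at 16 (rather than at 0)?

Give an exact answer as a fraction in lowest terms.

Answer: 11/16

Derivation:
Symmetric walk (p = 1/2): the harmonic-function argument gives P(hit 16 before 0 | start at 11) = a/N.
P = 11/16 = 11/16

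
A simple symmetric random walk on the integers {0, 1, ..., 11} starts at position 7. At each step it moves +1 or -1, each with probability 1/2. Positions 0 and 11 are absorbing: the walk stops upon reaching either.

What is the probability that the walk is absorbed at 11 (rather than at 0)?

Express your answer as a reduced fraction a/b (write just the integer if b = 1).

Symmetric walk (p = 1/2): the harmonic-function argument gives P(hit 11 before 0 | start at 7) = a/N.
P = 7/11 = 7/11

Answer: 7/11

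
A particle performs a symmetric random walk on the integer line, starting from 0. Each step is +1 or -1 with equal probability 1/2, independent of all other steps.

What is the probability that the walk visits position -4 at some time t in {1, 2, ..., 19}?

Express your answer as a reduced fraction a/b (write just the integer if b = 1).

Count via complement. Let g(t,s) = #length-t paths at position s with S_1..S_t all ≠ -4.
g(t,s) = g(t-1,s-1) + g(t-1,s+1) for s ≠ -4; g(t,-4) = 0.
t=0: g(0,0)=1
t=1: g(1,-1)=1 g(1,1)=1
t=2: g(2,-2)=1 g(2,0)=2 g(2,2)=1
t=3: g(3,-3)=1 g(3,-1)=3 g(3,1)=3 g(3,3)=1
t=4: g(4,-2)=4 g(4,0)=6 g(4,2)=4 g(4,4)=1
t=5: g(5,-3)=4 g(5,-1)=10 g(5,1)=10 g(5,3)=5 g(5,5)=1
t=6: g(6,-2)=14 g(6,0)=20 g(6,2)=15 g(6,4)=6 g(6,6)=1
t=7: g(7,-3)=14 g(7,-1)=34 g(7,1)=35 g(7,3)=21 g(7,5)=7 g(7,7)=1
t=8: g(8,-2)=48 g(8,0)=69 g(8,2)=56 g(8,4)=28 g(8,6)=8 g(8,8)=1
t=9: g(9,-3)=48 g(9,-1)=117 g(9,1)=125 g(9,3)=84 g(9,5)=36 g(9,7)=9 g(9,9)=1
t=10: g(10,-2)=165 g(10,0)=242 g(10,2)=209 g(10,4)=120 g(10,6)=45 g(10,8)=10 g(10,10)=1
t=11: g(11,-3)=165 g(11,-1)=407 g(11,1)=451 g(11,3)=329 g(11,5)=165 g(11,7)=55 g(11,9)=11 g(11,11)=1
t=12: g(12,-2)=572 g(12,0)=858 g(12,2)=780 g(12,4)=494 g(12,6)=220 g(12,8)=66 g(12,10)=12 g(12,12)=1
t=13: g(13,-3)=572 g(13,-1)=1430 g(13,1)=1638 g(13,3)=1274 g(13,5)=714 g(13,7)=286 g(13,9)=78 g(13,11)=13 g(13,13)=1
t=14: g(14,-2)=2002 g(14,0)=3068 g(14,2)=2912 g(14,4)=1988 g(14,6)=1000 g(14,8)=364 g(14,10)=91 g(14,12)=14 g(14,14)=1
t=15: g(15,-3)=2002 g(15,-1)=5070 g(15,1)=5980 g(15,3)=4900 g(15,5)=2988 g(15,7)=1364 g(15,9)=455 g(15,11)=105 g(15,13)=15 g(15,15)=1
t=16: g(16,-2)=7072 g(16,0)=11050 g(16,2)=10880 g(16,4)=7888 g(16,6)=4352 g(16,8)=1819 g(16,10)=560 g(16,12)=120 g(16,14)=16 g(16,16)=1
t=17: g(17,-3)=7072 g(17,-1)=18122 g(17,1)=21930 g(17,3)=18768 g(17,5)=12240 g(17,7)=6171 g(17,9)=2379 g(17,11)=680 g(17,13)=136 g(17,15)=17 g(17,17)=1
t=18: g(18,-2)=25194 g(18,0)=40052 g(18,2)=40698 g(18,4)=31008 g(18,6)=18411 g(18,8)=8550 g(18,10)=3059 g(18,12)=816 g(18,14)=153 g(18,16)=18 g(18,18)=1
t=19: g(19,-3)=25194 g(19,-1)=65246 g(19,1)=80750 g(19,3)=71706 g(19,5)=49419 g(19,7)=26961 g(19,9)=11609 g(19,11)=3875 g(19,13)=969 g(19,15)=171 g(19,17)=19 g(19,19)=1
Paths never hitting -4: Σ_s g(19,s) = 335920
Paths hitting -4: 2^19 - 335920 = 188368
P = 188368/524288 = 11773/32768

Answer: 11773/32768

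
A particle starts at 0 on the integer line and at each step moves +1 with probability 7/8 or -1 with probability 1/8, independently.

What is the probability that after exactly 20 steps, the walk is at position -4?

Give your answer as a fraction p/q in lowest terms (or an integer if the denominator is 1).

Answer: 363095990985/576460752303423488

Derivation:
To reach position -4 after 20 steps: need 8 steps of +1 and 12 steps of -1.
Number of such sequences: C(20,8) = 125970
Each has probability (7/8)^8 · (1/8)^12 = 5764801/1152921504606846976
P = 125970 · 5764801/1152921504606846976 = 363095990985/576460752303423488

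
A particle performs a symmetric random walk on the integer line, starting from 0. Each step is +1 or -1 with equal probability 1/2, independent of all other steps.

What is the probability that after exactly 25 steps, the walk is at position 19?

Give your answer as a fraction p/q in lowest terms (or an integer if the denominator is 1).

Answer: 575/8388608

Derivation:
To reach position 19 after 25 steps: need 22 steps of +1 and 3 of -1.
Favorable paths: C(25,22) = 2300
Total paths: 2^25 = 33554432
P = 2300/33554432 = 575/8388608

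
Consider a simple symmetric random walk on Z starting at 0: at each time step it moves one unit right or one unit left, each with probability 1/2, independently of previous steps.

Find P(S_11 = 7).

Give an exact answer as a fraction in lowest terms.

Answer: 55/2048

Derivation:
To reach position 7 after 11 steps: need 9 steps of +1 and 2 of -1.
Favorable paths: C(11,9) = 55
Total paths: 2^11 = 2048
P = 55/2048 = 55/2048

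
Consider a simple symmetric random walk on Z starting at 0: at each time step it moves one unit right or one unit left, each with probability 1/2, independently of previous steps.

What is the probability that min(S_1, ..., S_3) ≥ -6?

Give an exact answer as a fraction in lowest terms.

Let f(t,s) = #length-t paths at position s with S_1..S_t all ≥ -6.
f(t,s) = f(t-1,s-1) + f(t-1,s+1) for s ≥ -6; f(t,s) = 0 for s < -6.
t=0: f(0,0)=1
t=1: f(1,-1)=1 f(1,1)=1
t=2: f(2,-2)=1 f(2,0)=2 f(2,2)=1
t=3: f(3,-3)=1 f(3,-1)=3 f(3,1)=3 f(3,3)=1
Σ_s f(3,s) = 8
P = 8/8 = 1

Answer: 1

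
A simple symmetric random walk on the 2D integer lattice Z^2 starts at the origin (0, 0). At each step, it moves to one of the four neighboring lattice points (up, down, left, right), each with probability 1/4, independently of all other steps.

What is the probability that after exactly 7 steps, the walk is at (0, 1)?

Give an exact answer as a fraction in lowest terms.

Answer: 1225/16384

Derivation:
Let h be the number of horizontal steps (so 7-h are vertical). To end at (0,1) need (h+0)/2 right-steps and ((7-h)+1)/2 up-steps.
Sum over h with 0 ≤ h ≤ 6, h ≡ 0 (mod 2), 7-h ≡ 1 (mod 2):
h=0: C(7,0)·C(0,0)·C(7,4) = 1·1·35 = 35
h=2: C(7,2)·C(2,1)·C(5,3) = 21·2·10 = 420
h=4: C(7,4)·C(4,2)·C(3,2) = 35·6·3 = 630
h=6: C(7,6)·C(6,3)·C(1,1) = 7·20·1 = 140
Total favorable: 1225
Total paths: 4^7 = 16384
P = 1225/16384 = 1225/16384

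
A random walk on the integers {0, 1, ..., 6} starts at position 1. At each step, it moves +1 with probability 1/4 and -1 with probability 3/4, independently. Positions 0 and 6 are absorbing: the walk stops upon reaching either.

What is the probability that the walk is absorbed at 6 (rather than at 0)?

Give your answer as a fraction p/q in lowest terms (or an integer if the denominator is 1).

Answer: 1/364

Derivation:
Biased walk: p = 1/4, q = 3/4, r = q/p = 3
Gambler's ruin: P(hit 6 before 0 | start at 1) = (1 - r^a)/(1 - r^N)
r^1 = 3; r^6 = 729
P = (1 - 3) / (1 - 729) = -2 / -728 = 1/364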